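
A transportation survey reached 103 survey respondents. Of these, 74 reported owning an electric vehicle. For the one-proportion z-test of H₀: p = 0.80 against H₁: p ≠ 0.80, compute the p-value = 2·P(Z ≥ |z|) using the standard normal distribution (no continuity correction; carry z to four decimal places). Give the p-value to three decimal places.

p-value = 0.039

Sample proportion p̂ = 74/103 = 0.71845.
SE₀ = √(0.80·0.20/103) = 0.039413.
Test statistic (full precision, shown to 4 dp): z = (74/103 − 0.80)/SE₀ ≈ -2.0692.
p-value = 2·P(Z ≥ |z|) with z = -2.0692 → 0.039.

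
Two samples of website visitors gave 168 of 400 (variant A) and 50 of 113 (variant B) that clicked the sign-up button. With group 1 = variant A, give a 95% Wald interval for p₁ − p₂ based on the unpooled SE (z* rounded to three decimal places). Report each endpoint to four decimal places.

p̂₁ = 0.42000, p̂₂ = 0.44248, so the observed difference is -0.02248.
Unpooled SE = √(p̂₁(1−p̂₁)/n₁ + p̂₂(1−p̂₂)/n₂) = √(0.000609000 + 0.002183108) = 0.052840.
For 95% confidence, z* = 1.960. Margin = 1.960·0.052840 = 0.10357.
So the interval runs from -0.1260 to 0.0811.

(-0.1260, 0.0811)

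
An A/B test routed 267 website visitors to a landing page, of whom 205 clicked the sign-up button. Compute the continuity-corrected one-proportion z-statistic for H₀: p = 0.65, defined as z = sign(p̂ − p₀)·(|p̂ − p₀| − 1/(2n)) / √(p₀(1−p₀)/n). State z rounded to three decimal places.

z = 3.971

The sample proportion is 205/267 = 0.76779. p̂ − p₀ = 0.117790.
1/(2n) = 0.001873.
Corrected numerator: |0.117790| − 0.001873 = 0.115917.
Under H₀, SE = √(p₀(1−p₀)/n) = √(0.65·0.35/267) = √0.000852060 = 0.029190.
z = +0.115917/0.029190 = 3.971.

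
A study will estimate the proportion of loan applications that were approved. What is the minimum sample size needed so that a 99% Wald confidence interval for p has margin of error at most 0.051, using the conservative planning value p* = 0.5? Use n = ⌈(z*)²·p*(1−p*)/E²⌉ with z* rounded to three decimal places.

n = 638

z* = 2.576 at the 99% level.
p*(1−p*) = 0.2500.
(z*)²·p*(1−p*)/E² = 6.635776·0.2500/0.002601 = 637.810.
Rounding up, n = 638.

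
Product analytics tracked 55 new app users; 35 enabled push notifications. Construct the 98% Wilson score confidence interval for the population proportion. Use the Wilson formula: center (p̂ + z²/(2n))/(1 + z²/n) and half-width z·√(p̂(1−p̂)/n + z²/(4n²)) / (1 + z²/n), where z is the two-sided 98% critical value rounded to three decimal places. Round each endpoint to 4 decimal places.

(0.4797, 0.7686)

Here p̂ = 35/55 = 0.63636 and z = 2.326 (z² = 5.410276).
1 + z²/n = 1.098369.
Center = (0.63636 + 0.049184)/1.098369 = 0.62415.
Radicand: p̂(1−p̂)/n + z²/(4n²) = 0.004207363 + 0.000447130 = 0.004654493.
Half-width = z·√(radicand)/denom = 2.326·0.068224/1.098369 = 0.14448.
Interval: 0.62415 ± 0.14448 → (0.4797, 0.7686).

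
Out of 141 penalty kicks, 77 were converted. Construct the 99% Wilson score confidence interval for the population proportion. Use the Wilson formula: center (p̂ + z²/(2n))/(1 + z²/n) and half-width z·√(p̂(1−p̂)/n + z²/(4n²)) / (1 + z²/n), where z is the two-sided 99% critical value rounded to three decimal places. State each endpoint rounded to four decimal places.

Here p̂ = 77/141 = 0.54610 and z = 2.576 (z² = 6.635776).
Denominator 1 + z²/n = 1 + 6.635776/141 = 1.047062.
Center = (0.54610 + 0.023531)/1.047062 = 0.54403.
Radicand: p̂(1−p̂)/n + z²/(4n²) = 0.001757978 + 0.000083444 = 0.001841422.
Half-width = z·√(radicand)/denom = 2.576·0.042912/1.047062 = 0.10557.
So the interval runs from 0.4385 to 0.6496.

(0.4385, 0.6496)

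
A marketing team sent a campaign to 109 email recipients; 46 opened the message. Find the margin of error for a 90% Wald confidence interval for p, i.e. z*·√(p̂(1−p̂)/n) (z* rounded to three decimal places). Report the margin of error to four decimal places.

ME = 0.0778

The sample proportion is 46/109 = 0.42202.
SE(p̂) = √(0.42202·0.57798/109) = 0.047305.
The 90% critical value is z* = 1.645.
ME = 1.645·0.047305 = 0.0778.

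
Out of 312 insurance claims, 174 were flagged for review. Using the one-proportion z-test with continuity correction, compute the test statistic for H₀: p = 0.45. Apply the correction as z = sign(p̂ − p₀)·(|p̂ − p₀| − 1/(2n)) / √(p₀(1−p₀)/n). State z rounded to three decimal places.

With x = 174 successes in n = 312, p̂ = 0.55769. p̂ − p₀ = 0.107692.
1/(2n) = 0.001603.
Corrected numerator: |0.107692| − 0.001603 = 0.106089.
SE₀ = √(0.45·0.55/312) = 0.028165.
z = +0.106089/0.028165 = 3.767.

z = 3.767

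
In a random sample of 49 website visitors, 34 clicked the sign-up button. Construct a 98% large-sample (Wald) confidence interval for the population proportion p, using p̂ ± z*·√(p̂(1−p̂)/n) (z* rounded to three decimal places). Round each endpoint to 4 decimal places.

The sample proportion is 34/49 = 0.69388.
Standard error of p̂: √(0.212411/49) = √0.004334928 = 0.065840.
For 98% confidence, z* = 2.326.
Margin of error: 2.326 × 0.065840 = 0.15314.
So the interval runs from 0.5407 to 0.8470.

(0.5407, 0.8470)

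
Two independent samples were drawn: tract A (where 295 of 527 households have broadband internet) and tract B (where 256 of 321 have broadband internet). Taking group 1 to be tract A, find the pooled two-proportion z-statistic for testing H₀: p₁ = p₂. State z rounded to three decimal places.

Sample proportions: p̂₁ = 295/527 = 0.55977 and p̂₂ = 256/321 = 0.79751.
Pooling: p̂ = 551/848 = 0.64976.
SE = √[p̂(1−p̂)(1/n₁+1/n₂)] = √[0.64976·0.35024·(1/527+1/321)] ≈ 0.033775.
z = -0.23774/0.033775 = -7.039.

z = -7.039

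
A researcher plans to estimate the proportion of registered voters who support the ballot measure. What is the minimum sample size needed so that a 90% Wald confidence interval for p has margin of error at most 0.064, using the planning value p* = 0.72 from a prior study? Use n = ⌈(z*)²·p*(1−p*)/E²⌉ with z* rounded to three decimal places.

The 90% critical value is z* = 1.645.
p*(1−p*) = 0.2016.
Required n before rounding: 2.706025 × 0.2016 / 0.064² = 133.187.
Rounding up, n = 134.

n = 134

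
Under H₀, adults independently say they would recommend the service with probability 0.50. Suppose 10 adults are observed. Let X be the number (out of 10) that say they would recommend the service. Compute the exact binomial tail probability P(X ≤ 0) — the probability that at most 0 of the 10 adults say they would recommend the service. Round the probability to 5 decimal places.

X is binomial with n = 10 and p = 0.50.
P(X ≤ 0) = C(10,0)·0.50^0·0.50^10.
= 0.000977 = 0.00098.

P = 0.00098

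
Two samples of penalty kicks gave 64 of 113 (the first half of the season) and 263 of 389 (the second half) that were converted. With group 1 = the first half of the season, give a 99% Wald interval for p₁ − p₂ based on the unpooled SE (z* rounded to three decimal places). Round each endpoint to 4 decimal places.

(-0.2445, 0.0250)

p̂₁ = 64/113 = 0.56637, p̂₂ = 263/389 = 0.67609; p̂₁ − p̂₂ = -0.10972.
SE = √(0.002173405 + 0.000562960) = √0.002736365 = 0.052310.
The 99% critical value is z* = 2.576. Margin = 2.576·0.052310 = 0.13475.
CI: -0.10972 ± 0.13475 = (-0.2445, 0.0250).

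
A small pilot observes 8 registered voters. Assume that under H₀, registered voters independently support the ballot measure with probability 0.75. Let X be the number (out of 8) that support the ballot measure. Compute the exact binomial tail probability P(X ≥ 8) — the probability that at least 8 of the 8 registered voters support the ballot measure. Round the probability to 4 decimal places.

P = 0.1001

X is binomial with n = 8 and p = 0.75.
P(X ≥ 8) = C(8,8)·0.75^8·0.25^0.
= 0.100113 = 0.1001.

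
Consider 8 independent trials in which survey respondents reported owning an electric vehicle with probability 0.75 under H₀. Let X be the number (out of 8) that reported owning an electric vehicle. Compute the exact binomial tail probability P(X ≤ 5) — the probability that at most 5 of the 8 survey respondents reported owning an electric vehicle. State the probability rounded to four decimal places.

X is binomial with n = 8 and p = 0.75.
P(X ≤ 5) = Σ_{j=0}^{5} C(8,j)·0.75^j·0.25^{8−j}.
= 0.000015 + 0.000366 + 0.003845 + 0.023071 + 0.086517 + 0.207642 = 0.3215.

P = 0.3215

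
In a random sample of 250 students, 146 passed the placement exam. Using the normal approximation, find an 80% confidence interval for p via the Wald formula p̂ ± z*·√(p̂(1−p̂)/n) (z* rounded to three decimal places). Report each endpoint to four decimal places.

(0.5440, 0.6240)

Sample proportion p̂ = 146/250 = 0.58400.
SE = √(p̂(1−p̂)/n) = √(0.242944/250) = 0.031173.
z* = 1.282 at the 80% level.
Margin of error: 1.282 × 0.031173 = 0.03996.
Interval: 0.58400 ± 0.03996 → (0.5440, 0.6240).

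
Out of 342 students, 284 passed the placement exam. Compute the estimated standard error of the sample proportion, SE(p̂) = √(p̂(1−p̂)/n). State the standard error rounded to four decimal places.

p̂ = 284/342 = 0.83041.
p̂(1−p̂) = 0.83041·0.16959 = 0.140829.
Dividing by n and taking the root: √0.000411781 = 0.0203.

SE = 0.0203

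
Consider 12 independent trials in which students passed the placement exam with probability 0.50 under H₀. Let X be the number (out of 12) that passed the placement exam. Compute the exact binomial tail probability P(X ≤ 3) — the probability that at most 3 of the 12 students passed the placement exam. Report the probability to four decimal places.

P = 0.0730

X ~ Binomial(n=12, p=0.50).
P(X ≤ 3) = C(12,0)·0.50^0·0.50^12 + C(12,1)·0.50^1·0.50^11 + C(12,2)·0.50^2·0.50^10 + C(12,3)·0.50^3·0.50^9.
= 0.000244 + 0.002930 + 0.016113 + 0.053711 = 0.0730.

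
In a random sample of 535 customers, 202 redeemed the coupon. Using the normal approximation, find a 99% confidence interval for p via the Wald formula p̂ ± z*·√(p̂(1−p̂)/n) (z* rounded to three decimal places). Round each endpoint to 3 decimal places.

(0.324, 0.432)

Sample proportion p̂ = 202/535 = 0.37757.
SE(p̂) = √(0.37757·0.62243/535) = 0.020959.
The 99% critical value is z* = 2.576.
Margin = 2.576·0.020959 = 0.05399.
So the interval runs from 0.324 to 0.432.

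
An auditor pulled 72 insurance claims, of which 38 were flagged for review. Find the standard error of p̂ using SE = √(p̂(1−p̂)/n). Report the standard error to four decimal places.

With x = 38 successes in n = 72, p̂ = 0.52778.
p̂(1−p̂) = 0.249228.
Dividing by n and taking the root: √0.003461500 = 0.0588.

SE = 0.0588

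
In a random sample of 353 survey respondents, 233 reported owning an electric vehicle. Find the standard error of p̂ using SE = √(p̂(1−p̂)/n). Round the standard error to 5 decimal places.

With x = 233 successes in n = 353, p̂ = 0.66006.
p̂(1−p̂) = 0.66006·0.33994 = 0.224381.
Dividing by n and taking the root: √0.000635640 = 0.02521.

SE = 0.02521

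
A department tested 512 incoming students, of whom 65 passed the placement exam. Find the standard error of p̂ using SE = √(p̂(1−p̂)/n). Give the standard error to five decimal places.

Sample proportion p̂ = 65/512 = 0.12695.
p̂(1−p̂) = 0.12695·0.87305 = 0.110834.
SE = √(0.110834/512) = √0.000216473 = 0.01471.

SE = 0.01471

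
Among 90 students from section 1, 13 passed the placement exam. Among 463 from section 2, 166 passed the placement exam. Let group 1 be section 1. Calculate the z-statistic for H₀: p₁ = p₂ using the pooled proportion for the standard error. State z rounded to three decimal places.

z = -3.972

p̂₁ = 13/90 = 0.14444, p̂₂ = 166/463 = 0.35853.
Pooled p̂ = (13+166)/(90+463) = 179/553 = 0.32369.
Pooled SE = √[0.2189144·0.01327094] ≈ 0.053900.
z = (p̂₁ − p̂₂)/SE = (0.14444 − 0.35853)/0.053900 = -0.21409/0.053900 = -3.972.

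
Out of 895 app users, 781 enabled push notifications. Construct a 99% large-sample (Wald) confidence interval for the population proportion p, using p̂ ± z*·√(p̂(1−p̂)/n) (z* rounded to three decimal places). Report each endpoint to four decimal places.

(0.8439, 0.9013)

Sample proportion p̂ = 781/895 = 0.87263.
Standard error of p̂: √(0.111150/895) = √0.000124190 = 0.011144.
The 99% critical value is z* = 2.576.
Margin = 2.576·0.011144 = 0.02871.
So the interval runs from 0.8439 to 0.9013.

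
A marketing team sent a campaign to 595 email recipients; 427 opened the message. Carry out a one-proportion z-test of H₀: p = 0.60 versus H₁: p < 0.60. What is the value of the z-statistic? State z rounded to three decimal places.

p̂ = 427/595 = 0.71765.
Under H₀, SE = √(p₀(1−p₀)/n) = √(0.60·0.40/595) = √0.000403361 = 0.020084.
Test statistic: z = 0.11765/0.020084 = 5.858.

z = 5.858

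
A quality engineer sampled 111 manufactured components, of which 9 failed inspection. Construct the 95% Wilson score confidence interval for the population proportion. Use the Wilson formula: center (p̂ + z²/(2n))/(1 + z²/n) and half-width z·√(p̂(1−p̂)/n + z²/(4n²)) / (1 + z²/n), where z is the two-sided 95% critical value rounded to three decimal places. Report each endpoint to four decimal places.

(0.0432, 0.1469)

p̂ = 9/111 = 0.08108; z = 1.960, so z² = 3.841600.
Denominator 1 + z²/n = 1 + 3.841600/111 = 1.034609.
Adjusted center: (0.08108 + z²/(2n))/1.034609 = 0.09509.
Radicand: p̂(1−p̂)/n + z²/(4n²) = 0.000671234 + 0.000077948 = 0.000749182.
Half-width = z·√(radicand)/denom = 1.960·0.027371/1.034609 = 0.05185.
Interval: 0.09509 ± 0.05185 → (0.0432, 0.1469).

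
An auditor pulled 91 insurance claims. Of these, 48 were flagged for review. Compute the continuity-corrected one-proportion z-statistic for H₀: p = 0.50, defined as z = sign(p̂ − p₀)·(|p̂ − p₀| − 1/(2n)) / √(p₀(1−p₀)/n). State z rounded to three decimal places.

z = 0.419

Sample proportion p̂ = 48/91 = 0.52747. p̂ − p₀ = 0.027473.
Continuity correction 1/(2n) = 1/182 = 0.005495.
Corrected numerator: |0.027473| − 0.005495 = 0.021978.
Null standard error: √(0.50·0.50/91) = √0.002747253 = 0.052414.
z = (+)0.021978/0.052414 = 0.419.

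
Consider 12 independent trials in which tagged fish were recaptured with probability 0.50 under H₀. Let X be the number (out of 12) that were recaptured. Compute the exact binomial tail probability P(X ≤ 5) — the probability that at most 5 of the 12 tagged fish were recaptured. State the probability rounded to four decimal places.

X is binomial with n = 12 and p = 0.50.
P(X ≤ 5) = Σ_{j=0}^{5} C(12,j)·0.50^j·0.50^{12−j}.
= 0.000244 + 0.002930 + 0.016113 + 0.053711 + 0.120850 + 0.193359 = 0.3872.

P = 0.3872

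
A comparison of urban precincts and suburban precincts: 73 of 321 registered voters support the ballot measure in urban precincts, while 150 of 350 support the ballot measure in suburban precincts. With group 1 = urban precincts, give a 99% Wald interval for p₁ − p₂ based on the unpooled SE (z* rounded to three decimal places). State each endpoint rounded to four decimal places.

p̂₁ = 73/321 = 0.22741, p̂₂ = 150/350 = 0.42857; p̂₁ − p̂₂ = -0.20116.
SE = √(0.000547343 + 0.000699708) = √0.001247051 = 0.035314.
The 99% critical value is z* = 2.576. Margin of error = 0.09097.
CI: -0.20116 ± 0.09097 = (-0.2921, -0.1102).

(-0.2921, -0.1102)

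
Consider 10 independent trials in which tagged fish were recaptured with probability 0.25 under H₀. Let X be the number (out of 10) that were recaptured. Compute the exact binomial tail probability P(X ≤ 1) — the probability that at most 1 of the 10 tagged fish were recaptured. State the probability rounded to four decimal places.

P = 0.2440

X ~ Binomial(n=10, p=0.25).
P(X ≤ 1) = C(10,0)·0.25^0·0.75^10 + C(10,1)·0.25^1·0.75^9.
= 0.056314 + 0.187712 = 0.2440.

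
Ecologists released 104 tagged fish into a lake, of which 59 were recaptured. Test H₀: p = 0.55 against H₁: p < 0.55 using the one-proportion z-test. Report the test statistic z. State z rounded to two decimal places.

z = 0.35

With x = 59 successes in n = 104, p̂ = 0.56731.
Null standard error: √(0.55·0.45/104) = √0.002379808 = 0.048783.
z = (p̂ − p₀)/SE = (0.56731 − 0.55)/0.048783 = 0.35.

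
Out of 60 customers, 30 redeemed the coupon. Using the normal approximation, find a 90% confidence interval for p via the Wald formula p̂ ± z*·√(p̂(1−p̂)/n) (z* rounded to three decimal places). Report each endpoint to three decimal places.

The sample proportion is 30/60 = 0.50000.
SE = √(p̂(1−p̂)/n) = √(0.250000/60) = 0.064550.
The 90% critical value is z* = 1.645.
Margin of error: 1.645 × 0.064550 = 0.10618.
So the interval runs from 0.394 to 0.606.

(0.394, 0.606)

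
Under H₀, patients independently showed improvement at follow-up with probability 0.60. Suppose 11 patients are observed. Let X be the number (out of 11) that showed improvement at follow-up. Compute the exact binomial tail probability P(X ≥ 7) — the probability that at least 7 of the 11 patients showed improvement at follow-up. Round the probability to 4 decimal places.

P = 0.5328

X is binomial with n = 11 and p = 0.60.
P(X ≥ 7) = Σ_{j=7}^{11} C(11,j)·0.60^j·0.40^{11−j}.
= 0.236490 + 0.177367 + 0.088684 + 0.026605 + 0.003628 = 0.5328.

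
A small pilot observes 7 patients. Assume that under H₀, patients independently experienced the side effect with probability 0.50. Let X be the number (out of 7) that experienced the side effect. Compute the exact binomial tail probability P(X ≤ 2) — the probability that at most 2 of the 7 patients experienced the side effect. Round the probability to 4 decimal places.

P = 0.2266

X ~ Binomial(n=7, p=0.50).
P(X ≤ 2) = C(7,0)·0.50^0·0.50^7 + C(7,1)·0.50^1·0.50^6 + C(7,2)·0.50^2·0.50^5.
= 0.007812 + 0.054688 + 0.164062 = 0.2266.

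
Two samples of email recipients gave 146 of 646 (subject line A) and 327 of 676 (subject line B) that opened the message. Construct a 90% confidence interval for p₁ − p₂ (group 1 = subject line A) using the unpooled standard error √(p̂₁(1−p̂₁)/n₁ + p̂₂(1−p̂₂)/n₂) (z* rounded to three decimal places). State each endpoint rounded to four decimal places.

(-0.2993, -0.2161)

p̂₁ = 146/646 = 0.22601, p̂₂ = 327/676 = 0.48373; p̂₁ − p̂₂ = -0.25772.
Unpooled SE = √(p̂₁(1−p̂₁)/n₁ + p̂₂(1−p̂₂)/n₂) = √(0.000270785 + 0.000369431) = 0.025302.
For 90% confidence, z* = 1.645. Margin = 1.645·0.025302 = 0.04162.
CI: -0.25772 ± 0.04162 = (-0.2993, -0.2161).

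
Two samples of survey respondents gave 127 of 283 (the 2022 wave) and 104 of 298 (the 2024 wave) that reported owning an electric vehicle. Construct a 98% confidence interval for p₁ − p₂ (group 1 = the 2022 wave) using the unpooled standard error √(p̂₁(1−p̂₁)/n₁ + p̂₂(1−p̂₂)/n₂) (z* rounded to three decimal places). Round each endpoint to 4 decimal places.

(0.0057, 0.1939)

p̂₁ = 127/283 = 0.44876, p̂₂ = 104/298 = 0.34899; p̂₁ − p̂₂ = 0.09977.
Unpooled SE = √(p̂₁(1−p̂₁)/n₁ + p̂₂(1−p̂₂)/n₂) = √(0.000874116 + 0.000762406) = 0.040454.
For 98% confidence, z* = 2.326. Margin = 2.326·0.040454 = 0.09410.
So the interval runs from 0.0057 to 0.1939.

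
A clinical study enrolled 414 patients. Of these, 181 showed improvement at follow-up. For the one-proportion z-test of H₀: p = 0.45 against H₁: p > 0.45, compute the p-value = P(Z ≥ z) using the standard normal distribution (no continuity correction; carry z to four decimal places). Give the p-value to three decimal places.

p-value = 0.700

With x = 181 successes in n = 414, p̂ = 0.43720.
Under H₀, SE = √(p₀(1−p₀)/n) = √(0.45·0.55/414) = √0.000597826 = 0.024450.
z = (p̂ − p₀)/SE = (181/414 − 0.45)/0.024450 ≈ -0.5236.
From the standard normal, P(Z ≥ z) = 0.700.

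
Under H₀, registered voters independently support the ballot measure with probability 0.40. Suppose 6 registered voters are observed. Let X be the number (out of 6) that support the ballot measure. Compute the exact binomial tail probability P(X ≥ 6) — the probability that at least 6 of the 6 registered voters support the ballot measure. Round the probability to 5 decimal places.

X is binomial with n = 6 and p = 0.40.
P(X ≥ 6) = C(6,6)·0.40^6·0.60^0.
= 0.004096 = 0.00410.

P = 0.00410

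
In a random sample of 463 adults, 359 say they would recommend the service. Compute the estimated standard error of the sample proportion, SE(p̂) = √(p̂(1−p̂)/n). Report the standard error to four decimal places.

SE = 0.0194

The sample proportion is 359/463 = 0.77538.
p̂(1−p̂) = 0.77538·0.22462 = 0.174166.
SE = √(0.174166/463) = √0.000376168 = 0.0194.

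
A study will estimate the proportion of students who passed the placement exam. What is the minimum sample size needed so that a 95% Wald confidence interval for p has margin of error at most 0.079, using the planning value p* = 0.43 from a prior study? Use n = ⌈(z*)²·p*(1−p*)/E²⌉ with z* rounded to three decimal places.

n = 151

The 95% critical value is z* = 1.960.
p*(1−p*) = 0.2451.
Required n before rounding: 3.841600 × 0.2451 / 0.079² = 150.869.
Rounding up, n = 151.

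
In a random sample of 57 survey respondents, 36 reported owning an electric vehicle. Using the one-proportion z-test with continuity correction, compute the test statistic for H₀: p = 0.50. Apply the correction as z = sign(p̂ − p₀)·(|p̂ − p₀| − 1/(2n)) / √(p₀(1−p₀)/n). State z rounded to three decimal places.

Sample proportion p̂ = 36/57 = 0.63158. p̂ − p₀ = 0.131579.
1/(2n) = 0.008772.
Corrected numerator: |0.131579| − 0.008772 = 0.122807.
Under H₀, SE = √(p₀(1−p₀)/n) = √(0.50·0.50/57) = √0.004385965 = 0.066227.
z = (+)0.122807/0.066227 = 1.854.

z = 1.854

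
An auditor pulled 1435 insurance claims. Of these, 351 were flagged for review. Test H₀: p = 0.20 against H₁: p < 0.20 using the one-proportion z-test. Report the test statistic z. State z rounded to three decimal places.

z = 4.224

Sample proportion p̂ = 351/1435 = 0.24460.
Null standard error: √(0.20·0.80/1435) = √0.000111498 = 0.010559.
z = (0.24460 − 0.20)/0.010559 = 0.04460/0.010559 = 4.224.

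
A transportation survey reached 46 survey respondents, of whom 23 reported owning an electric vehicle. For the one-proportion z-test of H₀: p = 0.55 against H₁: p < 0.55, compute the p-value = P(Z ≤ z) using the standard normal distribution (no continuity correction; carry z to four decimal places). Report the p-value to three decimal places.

Sample proportion p̂ = 23/46 = 0.50000.
Null standard error: √(0.55·0.45/46) = √0.005380435 = 0.073351.
z = (p̂ − p₀)/SE = (23/46 − 0.55)/0.073351 ≈ -0.6816.
p-value = P(Z ≤ z) with z = -0.6816 → 0.248.

p-value = 0.248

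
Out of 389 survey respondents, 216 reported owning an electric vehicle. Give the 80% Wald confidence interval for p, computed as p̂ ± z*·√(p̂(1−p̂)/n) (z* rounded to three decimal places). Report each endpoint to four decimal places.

With x = 216 successes in n = 389, p̂ = 0.55527.
Standard error of p̂: √(0.246945/389) = √0.000634821 = 0.025196.
For 80% confidence, z* = 1.282.
Margin of error: 1.282 × 0.025196 = 0.03230.
Interval: 0.55527 ± 0.03230 → (0.5230, 0.5876).

(0.5230, 0.5876)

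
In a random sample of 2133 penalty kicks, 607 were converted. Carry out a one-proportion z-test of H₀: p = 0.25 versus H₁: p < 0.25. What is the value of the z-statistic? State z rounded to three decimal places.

z = 3.688

p̂ = 607/2133 = 0.28458.
Under H₀, SE = √(p₀(1−p₀)/n) = √(0.25·0.75/2133) = √0.000087904 = 0.009376.
z = (p̂ − p₀)/SE = (0.28458 − 0.25)/0.009376 = 3.688.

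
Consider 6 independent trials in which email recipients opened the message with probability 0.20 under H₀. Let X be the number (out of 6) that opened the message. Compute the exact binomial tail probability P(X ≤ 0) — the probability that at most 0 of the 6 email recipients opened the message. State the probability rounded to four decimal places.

P = 0.2621

X is binomial with n = 6 and p = 0.20.
P(X ≤ 0) = C(6,0)·0.20^0·0.80^6.
= 0.262144 = 0.2621.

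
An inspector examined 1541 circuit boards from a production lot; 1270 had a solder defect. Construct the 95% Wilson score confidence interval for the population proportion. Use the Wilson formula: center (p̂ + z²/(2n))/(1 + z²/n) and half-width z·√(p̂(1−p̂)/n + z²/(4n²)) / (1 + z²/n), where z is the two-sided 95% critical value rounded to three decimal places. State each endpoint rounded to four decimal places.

(0.8043, 0.8423)

Here p̂ = 1270/1541 = 0.82414 and z = 1.960 (z² = 3.841600).
1 + z²/n = 1.002493.
Adjusted center: (0.82414 + z²/(2n))/1.002493 = 0.82333.
Radicand: p̂(1−p̂)/n + z²/(4n²) = 0.000094051 + 0.000000404 = 0.000094455.
Half-width = z·√(radicand)/denom = 1.960·0.009719/1.002493 = 0.01900.
CI: 0.82333 ± 0.01900 = (0.8043, 0.8423).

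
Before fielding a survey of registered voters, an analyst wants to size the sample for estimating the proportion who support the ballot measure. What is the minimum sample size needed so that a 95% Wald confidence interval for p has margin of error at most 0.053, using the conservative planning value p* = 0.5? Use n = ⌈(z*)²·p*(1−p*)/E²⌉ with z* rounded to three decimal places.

z* = 1.960 at the 95% level.
p*(1−p*) = 0.2500.
Required n before rounding: 3.841600 × 0.2500 / 0.053² = 341.901.
⌈341.901⌉ = 342.

n = 342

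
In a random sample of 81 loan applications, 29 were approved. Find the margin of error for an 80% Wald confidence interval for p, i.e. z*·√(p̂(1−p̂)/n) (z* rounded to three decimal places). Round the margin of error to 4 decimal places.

The sample proportion is 29/81 = 0.35802.
SE(p̂) = √(0.35802·0.64198/81) = 0.053269.
z* = 1.282 at the 80% level.
Margin of error = z*·SE = 1.282 × 0.053269 = 0.0683.

ME = 0.0683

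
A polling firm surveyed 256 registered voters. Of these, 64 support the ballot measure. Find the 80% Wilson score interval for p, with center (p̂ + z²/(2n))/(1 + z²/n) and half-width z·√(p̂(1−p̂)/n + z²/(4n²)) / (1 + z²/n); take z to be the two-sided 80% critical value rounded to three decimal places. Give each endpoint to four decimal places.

p̂ = 64/256 = 0.25000; z = 1.282, so z² = 1.643524.
1 + z²/n = 1.006420.
Adjusted center: (0.25000 + z²/(2n))/1.006420 = 0.25159.
Radicand: p̂(1−p̂)/n + z²/(4n²) = 0.000732422 + 0.000006270 = 0.000738692.
Half-width = 1.282·√0.000738692/1.006420 = 0.03462.
So the interval runs from 0.2170 to 0.2862.

(0.2170, 0.2862)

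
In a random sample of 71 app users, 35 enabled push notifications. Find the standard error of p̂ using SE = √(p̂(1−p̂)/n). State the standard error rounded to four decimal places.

SE = 0.0593

The sample proportion is 35/71 = 0.49296.
p̂(1−p̂) = 0.49296·0.50704 = 0.249950.
SE = √(0.249950/71) = 0.0593.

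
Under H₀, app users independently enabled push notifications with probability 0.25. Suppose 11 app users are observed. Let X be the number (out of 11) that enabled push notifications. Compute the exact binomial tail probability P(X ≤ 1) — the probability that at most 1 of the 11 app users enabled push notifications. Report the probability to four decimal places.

X ~ Binomial(n=11, p=0.25).
P(X ≤ 1) = C(11,0)·0.25^0·0.75^11 + C(11,1)·0.25^1·0.75^10.
= 0.042235 + 0.154862 = 0.1971.

P = 0.1971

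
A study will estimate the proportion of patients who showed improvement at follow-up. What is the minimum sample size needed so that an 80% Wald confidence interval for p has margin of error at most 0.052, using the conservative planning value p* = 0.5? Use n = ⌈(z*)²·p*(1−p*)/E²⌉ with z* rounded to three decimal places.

n = 152

The 80% critical value is z* = 1.282.
p*(1−p*) = 0.2500.
Required n before rounding: 1.643524 × 0.2500 / 0.052² = 151.953.
⌈151.953⌉ = 152.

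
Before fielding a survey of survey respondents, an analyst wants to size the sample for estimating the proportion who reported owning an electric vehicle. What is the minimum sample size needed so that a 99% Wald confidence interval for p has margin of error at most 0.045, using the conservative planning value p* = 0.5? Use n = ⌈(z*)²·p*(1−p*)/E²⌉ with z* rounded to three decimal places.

For 99% confidence, z* = 2.576.
p*(1−p*) = 0.2500.
Required n before rounding: 6.635776 × 0.2500 / 0.045² = 819.232.
⌈819.232⌉ = 820.

n = 820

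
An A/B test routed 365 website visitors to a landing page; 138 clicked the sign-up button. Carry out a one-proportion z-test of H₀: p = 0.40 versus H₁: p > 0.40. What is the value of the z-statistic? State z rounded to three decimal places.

z = -0.855

Sample proportion p̂ = 138/365 = 0.37808.
Null standard error: √(0.40·0.60/365) = √0.000657534 = 0.025642.
z = (0.37808 − 0.40)/0.025642 = -0.02192/0.025642 = -0.855.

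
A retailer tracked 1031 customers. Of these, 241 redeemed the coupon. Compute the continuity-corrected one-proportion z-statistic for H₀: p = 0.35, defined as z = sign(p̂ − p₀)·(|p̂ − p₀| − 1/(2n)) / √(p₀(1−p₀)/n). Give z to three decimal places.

z = -7.793

Sample proportion p̂ = 241/1031 = 0.23375. p̂ − p₀ = -0.116246.
1/(2n) = 0.000485.
Corrected numerator: |-0.116246| − 0.000485 = 0.115761.
SE₀ = √(0.35·0.65/1031) = 0.014855.
z = (−)0.115761/0.014855 = -7.793.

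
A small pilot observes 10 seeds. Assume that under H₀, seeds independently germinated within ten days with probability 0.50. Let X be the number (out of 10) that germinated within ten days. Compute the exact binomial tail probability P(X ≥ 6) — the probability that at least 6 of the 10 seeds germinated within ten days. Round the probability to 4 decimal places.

P = 0.3770

X ~ Binomial(n=10, p=0.50).
P(X ≥ 6) = Σ_{j=6}^{10} C(10,j)·0.50^j·0.50^{10−j}.
= 0.205078 + 0.117188 + 0.043945 + 0.009766 + 0.000977 = 0.3770.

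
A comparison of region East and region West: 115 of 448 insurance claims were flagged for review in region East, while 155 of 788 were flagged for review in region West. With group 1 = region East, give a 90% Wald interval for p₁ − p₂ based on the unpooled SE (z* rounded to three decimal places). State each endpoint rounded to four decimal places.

(0.0188, 0.1012)

p̂₁ = 115/448 = 0.25670, p̂₂ = 155/788 = 0.19670; p̂₁ − p̂₂ = 0.06000.
Unpooled SE = √(p̂₁(1−p̂₁)/n₁ + p̂₂(1−p̂₂)/n₂) = √(0.000425900 + 0.000200520) = 0.025028.
The 90% critical value is z* = 1.645. Margin = 1.645·0.025028 = 0.04117.
Interval: 0.06000 ± 0.04117 → (0.0188, 0.1012).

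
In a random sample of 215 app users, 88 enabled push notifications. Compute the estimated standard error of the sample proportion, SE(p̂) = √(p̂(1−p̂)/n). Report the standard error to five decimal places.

Sample proportion p̂ = 88/215 = 0.40930.
p̂(1−p̂) = 0.40930·0.59070 = 0.241774.
SE = √(0.241774/215) = 0.03353.

SE = 0.03353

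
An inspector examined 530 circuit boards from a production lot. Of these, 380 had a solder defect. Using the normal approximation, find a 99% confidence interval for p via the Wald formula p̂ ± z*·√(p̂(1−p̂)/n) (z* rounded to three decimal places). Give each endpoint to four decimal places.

(0.6666, 0.7674)

With x = 380 successes in n = 530, p̂ = 0.71698.
Standard error of p̂: √(0.202919/530) = √0.000382866 = 0.019567.
For 99% confidence, z* = 2.576.
Margin = 2.576·0.019567 = 0.05040.
Interval: 0.71698 ± 0.05040 → (0.6666, 0.7674).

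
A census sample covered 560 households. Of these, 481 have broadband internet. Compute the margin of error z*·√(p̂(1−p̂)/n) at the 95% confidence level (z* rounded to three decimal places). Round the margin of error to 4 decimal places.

ME = 0.0288

The sample proportion is 481/560 = 0.85893.
SE(p̂) = √(0.85893·0.14107/560) = 0.014710.
For 95% confidence, z* = 1.960.
So ME = 0.0288.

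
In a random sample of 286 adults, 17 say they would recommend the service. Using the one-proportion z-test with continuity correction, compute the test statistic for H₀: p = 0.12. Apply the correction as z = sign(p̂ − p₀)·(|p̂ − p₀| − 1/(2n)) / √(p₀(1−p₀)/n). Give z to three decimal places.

z = -3.061

With x = 17 successes in n = 286, p̂ = 0.05944. p̂ − p₀ = -0.060559.
1/(2n) = 0.001748.
Corrected numerator: |-0.060559| − 0.001748 = 0.058811.
Under H₀, SE = √(p₀(1−p₀)/n) = √(0.12·0.88/286) = √0.000369231 = 0.019215.
z = −0.058811/0.019215 = -3.061.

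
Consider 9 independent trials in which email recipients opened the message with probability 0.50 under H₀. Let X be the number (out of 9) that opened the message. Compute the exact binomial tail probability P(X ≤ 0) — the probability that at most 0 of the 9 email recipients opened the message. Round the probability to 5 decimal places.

P = 0.00195

X ~ Binomial(n=9, p=0.50).
P(X ≤ 0) = C(9,0)·0.50^0·0.50^9.
= 0.001953 = 0.00195.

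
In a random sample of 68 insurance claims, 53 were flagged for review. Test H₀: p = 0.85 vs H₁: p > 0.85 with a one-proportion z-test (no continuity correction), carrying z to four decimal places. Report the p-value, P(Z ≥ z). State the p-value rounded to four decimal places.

p-value = 0.9485

Sample proportion p̂ = 53/68 = 0.77941.
SE₀ = √(0.85·0.15/68) = 0.043301.
z = (p̂ − p₀)/SE = (53/68 − 0.85)/0.043301 ≈ -1.6302.
p-value = P(Z ≥ z) with z = -1.6302 → 0.9485.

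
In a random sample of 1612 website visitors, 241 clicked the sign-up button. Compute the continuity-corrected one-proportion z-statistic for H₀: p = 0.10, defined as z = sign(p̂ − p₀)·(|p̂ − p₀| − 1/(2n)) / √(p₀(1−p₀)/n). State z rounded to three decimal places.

z = 6.584

With x = 241 successes in n = 1612, p̂ = 0.14950. p̂ − p₀ = 0.049504.
Continuity correction 1/(2n) = 1/3224 = 0.000310.
Corrected numerator: |0.049504| − 0.000310 = 0.049194.
Under H₀, SE = √(p₀(1−p₀)/n) = √(0.10·0.90/1612) = √0.000055831 = 0.007472.
z = +0.049194/0.007472 = 6.584.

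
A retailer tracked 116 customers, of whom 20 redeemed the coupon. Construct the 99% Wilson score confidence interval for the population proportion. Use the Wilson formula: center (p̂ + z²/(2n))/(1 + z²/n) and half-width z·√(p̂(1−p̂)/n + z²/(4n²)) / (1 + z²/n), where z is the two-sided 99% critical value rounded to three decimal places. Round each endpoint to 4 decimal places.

(0.1005, 0.2798)

p̂ = 20/116 = 0.17241; z = 2.576, so z² = 6.635776.
1 + z²/n = 1.057205.
Center = (0.17241 + 0.028602)/1.057205 = 0.19014.
Radicand: p̂(1−p̂)/n + z²/(4n²) = 0.001230063 + 0.000123287 = 0.001353350.
Half-width = z·√(radicand)/denom = 2.576·0.036788/1.057205 = 0.08964.
CI: 0.19014 ± 0.08964 = (0.1005, 0.2798).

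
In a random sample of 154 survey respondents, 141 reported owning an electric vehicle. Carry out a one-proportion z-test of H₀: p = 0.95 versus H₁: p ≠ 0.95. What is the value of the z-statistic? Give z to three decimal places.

The sample proportion is 141/154 = 0.91558.
Under H₀, SE = √(p₀(1−p₀)/n) = √(0.95·0.05/154) = √0.000308442 = 0.017563.
Test statistic: z = -0.03442/0.017563 = -1.960.

z = -1.960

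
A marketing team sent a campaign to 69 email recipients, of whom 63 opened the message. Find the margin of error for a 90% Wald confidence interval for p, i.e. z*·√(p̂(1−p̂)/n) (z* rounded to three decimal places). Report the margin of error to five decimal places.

ME = 0.05580

Sample proportion p̂ = 63/69 = 0.91304.
SE(p̂) = √(0.91304·0.08696/69) = 0.033921.
z* = 1.645 at the 90% level.
So ME = 0.05580.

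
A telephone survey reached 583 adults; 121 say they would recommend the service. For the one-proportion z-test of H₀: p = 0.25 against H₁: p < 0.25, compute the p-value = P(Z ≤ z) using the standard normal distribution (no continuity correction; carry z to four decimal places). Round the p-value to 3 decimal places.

p-value = 0.009

With x = 121 successes in n = 583, p̂ = 0.20755.
SE₀ = √(0.25·0.75/583) = 0.017934.
z = (p̂ − p₀)/SE = (121/583 − 0.25)/0.017934 ≈ -2.3672.
p-value = P(Z ≤ z) with z = -2.3672 → 0.009.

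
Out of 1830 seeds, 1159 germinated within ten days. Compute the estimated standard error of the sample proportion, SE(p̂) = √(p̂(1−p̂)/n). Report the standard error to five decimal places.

SE = 0.01126

Sample proportion p̂ = 1159/1830 = 0.63333.
p̂(1−p̂) = 0.63333·0.36667 = 0.232223.
Dividing by n and taking the root: √0.000126898 = 0.01126.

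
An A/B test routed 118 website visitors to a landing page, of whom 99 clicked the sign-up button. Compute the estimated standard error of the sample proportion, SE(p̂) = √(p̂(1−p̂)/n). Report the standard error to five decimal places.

Sample proportion p̂ = 99/118 = 0.83898.
p̂(1−p̂) = 0.83898·0.16102 = 0.135093.
SE = √(0.135093/118) = √0.001144856 = 0.03384.

SE = 0.03384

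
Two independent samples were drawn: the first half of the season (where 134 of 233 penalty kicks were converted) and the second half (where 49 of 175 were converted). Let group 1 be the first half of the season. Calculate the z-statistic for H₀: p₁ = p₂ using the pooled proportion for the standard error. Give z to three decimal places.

Sample proportions: p̂₁ = 134/233 = 0.57511 and p̂₂ = 49/175 = 0.28000.
Pooling: p̂ = 183/408 = 0.44853.
Pooled SE = √[0.2473508·0.01000613] ≈ 0.049750.
z = (p̂₁ − p̂₂)/SE = (0.57511 − 0.28000)/0.049750 = 0.29511/0.049750 = 5.932.

z = 5.932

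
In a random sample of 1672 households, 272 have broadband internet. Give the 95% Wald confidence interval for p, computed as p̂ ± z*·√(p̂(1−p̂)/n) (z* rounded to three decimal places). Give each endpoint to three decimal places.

(0.145, 0.180)

Sample proportion p̂ = 272/1672 = 0.16268.
SE = √(p̂(1−p̂)/n) = √(0.136215/1672) = 0.009026.
z* = 1.960 at the 95% level.
Margin of error: 1.960 × 0.009026 = 0.01769.
Interval: 0.16268 ± 0.01769 → (0.145, 0.180).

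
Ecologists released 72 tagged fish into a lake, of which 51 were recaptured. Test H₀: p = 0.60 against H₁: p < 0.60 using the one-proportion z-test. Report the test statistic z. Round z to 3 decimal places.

Sample proportion p̂ = 51/72 = 0.70833.
Under H₀, SE = √(p₀(1−p₀)/n) = √(0.60·0.40/72) = √0.003333333 = 0.057735.
z = (0.70833 − 0.60)/0.057735 = 0.10833/0.057735 = 1.876.

z = 1.876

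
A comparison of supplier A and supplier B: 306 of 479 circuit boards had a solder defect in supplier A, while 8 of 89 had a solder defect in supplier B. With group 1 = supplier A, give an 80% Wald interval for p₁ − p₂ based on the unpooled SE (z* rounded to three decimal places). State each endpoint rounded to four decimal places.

p̂₁ = 0.63883, p̂₂ = 0.08989, so the observed difference is 0.54894.
SE = √(0.000481683 + 0.000919189) = √0.001400872 = 0.037428.
The 80% critical value is z* = 1.282. Margin of error = 0.04798.
CI: 0.54894 ± 0.04798 = (0.5010, 0.5969).

(0.5010, 0.5969)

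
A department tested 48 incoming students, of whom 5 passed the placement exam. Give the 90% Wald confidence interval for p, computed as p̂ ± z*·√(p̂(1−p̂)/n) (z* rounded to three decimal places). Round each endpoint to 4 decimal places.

The sample proportion is 5/48 = 0.10417.
SE = √(p̂(1−p̂)/n) = √(0.093316/48) = 0.044092.
The 90% critical value is z* = 1.645.
Margin = 1.645·0.044092 = 0.07253.
CI: 0.10417 ± 0.07253 = (0.0316, 0.1767).

(0.0316, 0.1767)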